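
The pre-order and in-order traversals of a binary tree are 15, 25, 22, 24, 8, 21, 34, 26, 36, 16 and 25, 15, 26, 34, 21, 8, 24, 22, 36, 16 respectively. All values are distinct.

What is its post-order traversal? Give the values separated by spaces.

The first element of pre-order is the root; it splits in-order into left and right subtrees.
Root 15: left subtree has 1 node {25}, right has 8 {26, 34, 21, 8, 24, 22, 36, 16}.
  Root 22: left subtree has 5 nodes {26, 34, 21, 8, 24}, right has 2 {36, 16}.
    Root 24: left subtree has 4 nodes {26, 34, 21, 8}, right has 0 { }.
      Root 8: left subtree has 3 nodes {26, 34, 21}, right has 0 { }.
        Root 21: left subtree has 2 nodes {26, 34}, right has 0 { }.
          Root 34: left subtree has 1 node {26}, right has 0 { }.
    Root 36: left subtree has 0 nodes { }, right has 1 {16}.

25 26 34 21 8 24 16 36 22 15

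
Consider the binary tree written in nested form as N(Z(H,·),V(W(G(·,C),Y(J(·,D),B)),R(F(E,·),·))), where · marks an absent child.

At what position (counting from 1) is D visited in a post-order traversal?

5

Post-order visits the left subtree, then the right subtree, then the node.
At N: go left to Z.
  At Z: go left to H.
    H is a leaf — visit H.
  At Z: no right child.
  Visit Z.
At N: go right to V.
  At V: go left to W.
    At W: go left to G.
      At G: no left child.
      At G: go right to C.
        C is a leaf — visit C.
      Visit G.
    At W: go right to Y.
      At Y: go left to J.
        At J: no left child.
        At J: go right to D.
          D is a leaf — visit D.
        Visit J.
      At Y: go right to B.
        B is a leaf — visit B.
      Visit Y.
    Visit W.
  At V: go right to R.
    At R: go left to F.
      At F: go left to E.
        E is a leaf — visit E.
      At F: no right child.
      Visit F.
    At R: no right child.
    Visit R.
  Visit V.
Visit N.
Full post-order sequence: H, Z, C, G, D, J, B, Y, W, E, F, R, V, N.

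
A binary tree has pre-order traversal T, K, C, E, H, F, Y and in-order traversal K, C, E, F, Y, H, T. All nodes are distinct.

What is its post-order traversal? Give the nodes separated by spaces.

The first element of pre-order is the root; it splits in-order into left and right subtrees.
Root T: left subtree has 6 nodes {K, C, E, F, Y, H}, right has 0 { }.
  Root K: left subtree has 0 nodes { }, right has 5 {C, E, F, Y, H}.
    Root C: left subtree has 0 nodes { }, right has 4 {E, F, Y, H}.
      Root E: left subtree has 0 nodes { }, right has 3 {F, Y, H}.
        Root H: left subtree has 2 nodes {F, Y}, right has 0 { }.
          Root F: left subtree has 0 nodes { }, right has 1 {Y}.

Y F H E C K T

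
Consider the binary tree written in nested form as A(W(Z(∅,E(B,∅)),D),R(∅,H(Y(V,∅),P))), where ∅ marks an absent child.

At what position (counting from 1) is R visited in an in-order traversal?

In-order visits the left subtree, then the node, then the right subtree.
At A: go left to W.
  At W: go left to Z.
    At Z: no left child.
    Visit Z.
    At Z: go right to E.
      At E: go left to B.
        B is a leaf — visit B.
      Visit E.
      At E: no right child.
  Visit W.
  At W: go right to D.
    D is a leaf — visit D.
Visit A.
At A: go right to R.
  At R: no left child.
  Visit R.
  At R: go right to H.
    At H: go left to Y.
      At Y: go left to V.
        V is a leaf — visit V.
      Visit Y.
      At Y: no right child.
    Visit H.
    At H: go right to P.
      P is a leaf — visit P.
Full in-order sequence: Z, B, E, W, D, A, R, V, Y, H, P.

7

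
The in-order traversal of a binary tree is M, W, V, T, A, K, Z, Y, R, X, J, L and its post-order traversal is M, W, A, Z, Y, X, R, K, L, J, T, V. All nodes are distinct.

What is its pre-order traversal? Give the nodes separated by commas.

V, W, M, T, J, K, A, R, Y, Z, X, L

The last element of post-order is the root; it splits in-order into left and right subtrees.
Root V: left subtree has 2 nodes {M, W}, right has 9 {T, A, K, Z, Y, R, X, J, L}.
  Root W: left subtree has 1 node {M}, right has 0 { }.
  Root T: left subtree has 0 nodes { }, right has 8 {A, K, Z, Y, R, X, J, L}.
    Root J: left subtree has 6 nodes {A, K, Z, Y, R, X}, right has 1 {L}.
      Root K: left subtree has 1 node {A}, right has 4 {Z, Y, R, X}.
        Root R: left subtree has 2 nodes {Z, Y}, right has 1 {X}.
          Root Y: left subtree has 1 node {Z}, right has 0 { }.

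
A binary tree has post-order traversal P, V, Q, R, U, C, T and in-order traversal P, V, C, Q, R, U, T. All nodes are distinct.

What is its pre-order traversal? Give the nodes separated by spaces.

The last element of post-order is the root; it splits in-order into left and right subtrees.
Root T: left subtree has 6 nodes {P, V, C, Q, R, U}, right has 0 { }.
  Root C: left subtree has 2 nodes {P, V}, right has 3 {Q, R, U}.
    Root V: left subtree has 1 node {P}, right has 0 { }.
    Root U: left subtree has 2 nodes {Q, R}, right has 0 { }.
      Root R: left subtree has 1 node {Q}, right has 0 { }.

T C V P U R Q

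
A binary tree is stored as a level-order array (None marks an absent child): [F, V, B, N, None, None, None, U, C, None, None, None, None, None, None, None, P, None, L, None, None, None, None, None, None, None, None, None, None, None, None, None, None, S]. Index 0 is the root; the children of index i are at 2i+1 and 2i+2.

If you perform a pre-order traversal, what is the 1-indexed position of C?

7

Pre-order visits the node, then its left subtree, then its right subtree.
Visit F.
At F: go left to V.
  Visit V.
  At V: go left to N.
    Visit N.
    At N: go left to U.
      Visit U.
      At U: no left child.
      At U: go right to P.
        Visit P.
        At P: go left to S.
          S is a leaf — visit S.
        At P: no right child.
    At N: go right to C.
      Visit C.
      At C: no left child.
      At C: go right to L.
        L is a leaf — visit L.
  At V: no right child.
At F: go right to B.
  B is a leaf — visit B.
Full pre-order sequence: F, V, N, U, P, S, C, L, B.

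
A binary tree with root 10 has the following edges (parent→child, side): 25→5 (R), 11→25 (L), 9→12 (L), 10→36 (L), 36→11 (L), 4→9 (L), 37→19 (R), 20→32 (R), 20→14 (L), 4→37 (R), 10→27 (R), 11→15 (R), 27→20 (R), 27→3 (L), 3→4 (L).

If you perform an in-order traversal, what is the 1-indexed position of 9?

8

In-order visits the left subtree, then the node, then the right subtree.
At 10: go left to 36.
  At 36: go left to 11.
    At 11: go left to 25.
      At 25: no left child.
      Visit 25.
      At 25: go right to 5.
        5 is a leaf — visit 5.
    Visit 11.
    At 11: go right to 15.
      15 is a leaf — visit 15.
  Visit 36.
  At 36: no right child.
Visit 10.
At 10: go right to 27.
  At 27: go left to 3.
    At 3: go left to 4.
      At 4: go left to 9.
        At 9: go left to 12.
          12 is a leaf — visit 12.
        Visit 9.
        At 9: no right child.
      Visit 4.
      At 4: go right to 37.
        At 37: no left child.
        Visit 37.
        At 37: go right to 19.
          19 is a leaf — visit 19.
    Visit 3.
    At 3: no right child.
  Visit 27.
  At 27: go right to 20.
    At 20: go left to 14.
      14 is a leaf — visit 14.
    Visit 20.
    At 20: go right to 32.
      32 is a leaf — visit 32.
Full in-order sequence: 25, 5, 11, 15, 36, 10, 12, 9, 4, 37, 19, 3, 27, 14, 20, 32.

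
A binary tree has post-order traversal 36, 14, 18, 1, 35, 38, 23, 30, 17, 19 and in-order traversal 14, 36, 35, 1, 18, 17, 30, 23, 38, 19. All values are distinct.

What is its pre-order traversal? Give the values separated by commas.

The last element of post-order is the root; it splits in-order into left and right subtrees.
Root 19: left subtree has 9 nodes {14, 36, 35, 1, 18, 17, 30, 23, 38}, right has 0 { }.
  Root 17: left subtree has 5 nodes {14, 36, 35, 1, 18}, right has 3 {30, 23, 38}.
    Root 35: left subtree has 2 nodes {14, 36}, right has 2 {1, 18}.
      Root 14: left subtree has 0 nodes { }, right has 1 {36}.
      Root 1: left subtree has 0 nodes { }, right has 1 {18}.
    Root 30: left subtree has 0 nodes { }, right has 2 {23, 38}.
      Root 23: left subtree has 0 nodes { }, right has 1 {38}.

19, 17, 35, 14, 36, 1, 18, 30, 23, 38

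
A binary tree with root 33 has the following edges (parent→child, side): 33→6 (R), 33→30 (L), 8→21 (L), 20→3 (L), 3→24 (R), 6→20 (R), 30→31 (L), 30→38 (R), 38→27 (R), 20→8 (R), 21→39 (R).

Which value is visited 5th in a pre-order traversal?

Pre-order visits the node, then its left subtree, then its right subtree.
Visit 33.
At 33: go left to 30.
  Visit 30.
  At 30: go left to 31.
    31 is a leaf — visit 31.
  At 30: go right to 38.
    Visit 38.
    At 38: no left child.
    At 38: go right to 27.
      27 is a leaf — visit 27.
At 33: go right to 6.
  Visit 6.
  At 6: no left child.
  At 6: go right to 20.
    Visit 20.
    At 20: go left to 3.
      Visit 3.
      At 3: no left child.
      At 3: go right to 24.
        24 is a leaf — visit 24.
    At 20: go right to 8.
      Visit 8.
      At 8: go left to 21.
        Visit 21.
        At 21: no left child.
        At 21: go right to 39.
          39 is a leaf — visit 39.
      At 8: no right child.
Full pre-order sequence: 33, 30, 31, 38, 27, 6, 20, 3, 24, 8, 21, 39.

27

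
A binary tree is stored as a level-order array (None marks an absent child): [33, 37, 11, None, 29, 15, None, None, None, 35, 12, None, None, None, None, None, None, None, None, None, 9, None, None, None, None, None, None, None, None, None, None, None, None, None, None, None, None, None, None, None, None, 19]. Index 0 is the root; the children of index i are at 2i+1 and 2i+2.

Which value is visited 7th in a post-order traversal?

15

Post-order visits the left subtree, then the right subtree, then the node.
At 33: go left to 37.
  At 37: no left child.
  At 37: go right to 29.
    At 29: go left to 35.
      At 35: no left child.
      At 35: go right to 9.
        At 9: go left to 19.
          19 is a leaf — visit 19.
        At 9: no right child.
        Visit 9.
      Visit 35.
    At 29: go right to 12.
      12 is a leaf — visit 12.
    Visit 29.
  Visit 37.
At 33: go right to 11.
  At 11: go left to 15.
    15 is a leaf — visit 15.
  At 11: no right child.
  Visit 11.
Visit 33.
Full post-order sequence: 19, 9, 35, 12, 29, 37, 15, 11, 33.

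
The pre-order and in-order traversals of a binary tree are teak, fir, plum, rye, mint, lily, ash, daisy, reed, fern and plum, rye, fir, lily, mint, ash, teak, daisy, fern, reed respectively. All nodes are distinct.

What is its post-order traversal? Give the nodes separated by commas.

rye, plum, lily, ash, mint, fir, fern, reed, daisy, teak

The first element of pre-order is the root; it splits in-order into left and right subtrees.
Root teak: left subtree has 6 nodes {plum, rye, fir, lily, mint, ash}, right has 3 {daisy, fern, reed}.
  Root fir: left subtree has 2 nodes {plum, rye}, right has 3 {lily, mint, ash}.
    Root plum: left subtree has 0 nodes { }, right has 1 {rye}.
    Root mint: left subtree has 1 node {lily}, right has 1 {ash}.
  Root daisy: left subtree has 0 nodes { }, right has 2 {fern, reed}.
    Root reed: left subtree has 1 node {fern}, right has 0 { }.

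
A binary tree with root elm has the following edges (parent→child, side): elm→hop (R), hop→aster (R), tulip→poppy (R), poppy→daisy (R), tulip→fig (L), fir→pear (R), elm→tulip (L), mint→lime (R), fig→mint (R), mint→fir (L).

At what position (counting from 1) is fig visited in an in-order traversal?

1

In-order visits the left subtree, then the node, then the right subtree.
At elm: go left to tulip.
  At tulip: go left to fig.
    At fig: no left child.
    Visit fig.
    At fig: go right to mint.
      At mint: go left to fir.
        At fir: no left child.
        Visit fir.
        At fir: go right to pear.
          pear is a leaf — visit pear.
      Visit mint.
      At mint: go right to lime.
        lime is a leaf — visit lime.
  Visit tulip.
  At tulip: go right to poppy.
    At poppy: no left child.
    Visit poppy.
    At poppy: go right to daisy.
      daisy is a leaf — visit daisy.
Visit elm.
At elm: go right to hop.
  At hop: no left child.
  Visit hop.
  At hop: go right to aster.
    aster is a leaf — visit aster.
Full in-order sequence: fig, fir, pear, mint, lime, tulip, poppy, daisy, elm, hop, aster.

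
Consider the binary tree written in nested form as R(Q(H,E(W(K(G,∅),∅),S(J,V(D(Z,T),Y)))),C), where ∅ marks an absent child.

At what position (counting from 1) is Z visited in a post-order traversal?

6

Post-order visits the left subtree, then the right subtree, then the node.
At R: go left to Q.
  At Q: go left to H.
    H is a leaf — visit H.
  At Q: go right to E.
    At E: go left to W.
      At W: go left to K.
        At K: go left to G.
          G is a leaf — visit G.
        At K: no right child.
        Visit K.
      At W: no right child.
      Visit W.
    At E: go right to S.
      At S: go left to J.
        J is a leaf — visit J.
      At S: go right to V.
        At V: go left to D.
          At D: go left to Z.
            Z is a leaf — visit Z.
          At D: go right to T.
            T is a leaf — visit T.
          Visit D.
        At V: go right to Y.
          Y is a leaf — visit Y.
        Visit V.
      Visit S.
    Visit E.
  Visit Q.
At R: go right to C.
  C is a leaf — visit C.
Visit R.
Full post-order sequence: H, G, K, W, J, Z, T, D, Y, V, S, E, Q, C, R.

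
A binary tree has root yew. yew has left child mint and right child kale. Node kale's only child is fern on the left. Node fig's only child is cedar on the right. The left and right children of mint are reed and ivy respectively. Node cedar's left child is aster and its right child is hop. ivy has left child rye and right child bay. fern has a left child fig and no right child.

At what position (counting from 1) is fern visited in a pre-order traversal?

8

Pre-order visits the node, then its left subtree, then its right subtree.
Visit yew.
At yew: go left to mint.
  Visit mint.
  At mint: go left to reed.
    reed is a leaf — visit reed.
  At mint: go right to ivy.
    Visit ivy.
    At ivy: go left to rye.
      rye is a leaf — visit rye.
    At ivy: go right to bay.
      bay is a leaf — visit bay.
At yew: go right to kale.
  Visit kale.
  At kale: go left to fern.
    Visit fern.
    At fern: go left to fig.
      Visit fig.
      At fig: no left child.
      At fig: go right to cedar.
        Visit cedar.
        At cedar: go left to aster.
          aster is a leaf — visit aster.
        At cedar: go right to hop.
          hop is a leaf — visit hop.
    At fern: no right child.
  At kale: no right child.
Full pre-order sequence: yew, mint, reed, ivy, rye, bay, kale, fern, fig, cedar, aster, hop.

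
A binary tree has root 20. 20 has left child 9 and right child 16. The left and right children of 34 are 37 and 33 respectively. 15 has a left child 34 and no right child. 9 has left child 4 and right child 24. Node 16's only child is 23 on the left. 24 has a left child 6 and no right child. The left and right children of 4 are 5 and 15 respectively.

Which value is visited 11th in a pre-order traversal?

16

Pre-order visits the node, then its left subtree, then its right subtree.
Visit 20.
At 20: go left to 9.
  Visit 9.
  At 9: go left to 4.
    Visit 4.
    At 4: go left to 5.
      5 is a leaf — visit 5.
    At 4: go right to 15.
      Visit 15.
      At 15: go left to 34.
        Visit 34.
        At 34: go left to 37.
          37 is a leaf — visit 37.
        At 34: go right to 33.
          33 is a leaf — visit 33.
      At 15: no right child.
  At 9: go right to 24.
    Visit 24.
    At 24: go left to 6.
      6 is a leaf — visit 6.
    At 24: no right child.
At 20: go right to 16.
  Visit 16.
  At 16: go left to 23.
    23 is a leaf — visit 23.
  At 16: no right child.
Full pre-order sequence: 20, 9, 4, 5, 15, 34, 37, 33, 24, 6, 16, 23.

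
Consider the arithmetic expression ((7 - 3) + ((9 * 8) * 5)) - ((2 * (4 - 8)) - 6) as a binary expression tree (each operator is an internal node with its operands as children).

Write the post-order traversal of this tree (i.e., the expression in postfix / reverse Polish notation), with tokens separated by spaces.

7 3 - 9 8 * 5 * + 2 4 8 - * 6 - -

Post-order on an expression tree gives postfix notation: for each operator, emit left operand, right operand, then the operator.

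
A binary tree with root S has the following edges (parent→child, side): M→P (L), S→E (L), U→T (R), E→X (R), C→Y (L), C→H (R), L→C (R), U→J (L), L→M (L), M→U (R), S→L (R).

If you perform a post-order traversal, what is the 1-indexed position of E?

Post-order visits the left subtree, then the right subtree, then the node.
At S: go left to E.
  At E: no left child.
  At E: go right to X.
    X is a leaf — visit X.
  Visit E.
At S: go right to L.
  At L: go left to M.
    At M: go left to P.
      P is a leaf — visit P.
    At M: go right to U.
      At U: go left to J.
        J is a leaf — visit J.
      At U: go right to T.
        T is a leaf — visit T.
      Visit U.
    Visit M.
  At L: go right to C.
    At C: go left to Y.
      Y is a leaf — visit Y.
    At C: go right to H.
      H is a leaf — visit H.
    Visit C.
  Visit L.
Visit S.
Full post-order sequence: X, E, P, J, T, U, M, Y, H, C, L, S.

2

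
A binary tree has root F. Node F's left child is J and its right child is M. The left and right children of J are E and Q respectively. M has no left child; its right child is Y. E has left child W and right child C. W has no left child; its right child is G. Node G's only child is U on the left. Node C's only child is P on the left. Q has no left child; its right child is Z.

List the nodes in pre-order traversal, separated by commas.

F, J, E, W, G, U, C, P, Q, Z, M, Y

Pre-order visits the node, then its left subtree, then its right subtree.
Visit F.
At F: go left to J.
  Visit J.
  At J: go left to E.
    Visit E.
    At E: go left to W.
      Visit W.
      At W: no left child.
      At W: go right to G.
        Visit G.
        At G: go left to U.
          U is a leaf — visit U.
        At G: no right child.
    At E: go right to C.
      Visit C.
      At C: go left to P.
        P is a leaf — visit P.
      At C: no right child.
  At J: go right to Q.
    Visit Q.
    At Q: no left child.
    At Q: go right to Z.
      Z is a leaf — visit Z.
At F: go right to M.
  Visit M.
  At M: no left child.
  At M: go right to Y.
    Y is a leaf — visit Y.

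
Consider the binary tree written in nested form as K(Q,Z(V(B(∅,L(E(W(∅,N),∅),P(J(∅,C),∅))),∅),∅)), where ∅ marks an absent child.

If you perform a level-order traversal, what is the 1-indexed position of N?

Level-order visits nodes level by level from the root, left to right within each level.
Level 0: K
Level 1: Q, Z
Level 2: V
Level 3: B
Level 4: L
Level 5: E, P
Level 6: W, J
Level 7: N, C
Full level-order sequence: K, Q, Z, V, B, L, E, P, W, J, N, C.

11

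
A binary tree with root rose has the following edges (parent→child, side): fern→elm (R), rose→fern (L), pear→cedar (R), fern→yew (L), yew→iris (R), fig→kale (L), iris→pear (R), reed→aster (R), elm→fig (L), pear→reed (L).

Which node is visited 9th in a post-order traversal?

elm

Post-order visits the left subtree, then the right subtree, then the node.
At rose: go left to fern.
  At fern: go left to yew.
    At yew: no left child.
    At yew: go right to iris.
      At iris: no left child.
      At iris: go right to pear.
        At pear: go left to reed.
          At reed: no left child.
          At reed: go right to aster.
            aster is a leaf — visit aster.
          Visit reed.
        At pear: go right to cedar.
          cedar is a leaf — visit cedar.
        Visit pear.
      Visit iris.
    Visit yew.
  At fern: go right to elm.
    At elm: go left to fig.
      At fig: go left to kale.
        kale is a leaf — visit kale.
      At fig: no right child.
      Visit fig.
    At elm: no right child.
    Visit elm.
  Visit fern.
At rose: no right child.
Visit rose.
Full post-order sequence: aster, reed, cedar, pear, iris, yew, kale, fig, elm, fern, rose.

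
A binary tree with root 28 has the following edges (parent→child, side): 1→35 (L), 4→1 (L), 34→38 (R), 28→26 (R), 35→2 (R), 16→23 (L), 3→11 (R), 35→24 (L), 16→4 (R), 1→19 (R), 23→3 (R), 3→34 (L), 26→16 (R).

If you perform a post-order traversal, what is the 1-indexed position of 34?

Post-order visits the left subtree, then the right subtree, then the node.
At 28: no left child.
At 28: go right to 26.
  At 26: no left child.
  At 26: go right to 16.
    At 16: go left to 23.
      At 23: no left child.
      At 23: go right to 3.
        At 3: go left to 34.
          At 34: no left child.
          At 34: go right to 38.
            38 is a leaf — visit 38.
          Visit 34.
        At 3: go right to 11.
          11 is a leaf — visit 11.
        Visit 3.
      Visit 23.
    At 16: go right to 4.
      At 4: go left to 1.
        At 1: go left to 35.
          At 35: go left to 24.
            24 is a leaf — visit 24.
          At 35: go right to 2.
            2 is a leaf — visit 2.
          Visit 35.
        At 1: go right to 19.
          19 is a leaf — visit 19.
        Visit 1.
      At 4: no right child.
      Visit 4.
    Visit 16.
  Visit 26.
Visit 28.
Full post-order sequence: 38, 34, 11, 3, 23, 24, 2, 35, 19, 1, 4, 16, 26, 28.

2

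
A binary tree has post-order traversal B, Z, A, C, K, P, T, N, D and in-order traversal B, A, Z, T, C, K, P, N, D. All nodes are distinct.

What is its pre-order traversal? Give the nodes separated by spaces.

The last element of post-order is the root; it splits in-order into left and right subtrees.
Root D: left subtree has 8 nodes {B, A, Z, T, C, K, P, N}, right has 0 { }.
  Root N: left subtree has 7 nodes {B, A, Z, T, C, K, P}, right has 0 { }.
    Root T: left subtree has 3 nodes {B, A, Z}, right has 3 {C, K, P}.
      Root A: left subtree has 1 node {B}, right has 1 {Z}.
      Root P: left subtree has 2 nodes {C, K}, right has 0 { }.
        Root K: left subtree has 1 node {C}, right has 0 { }.

D N T A B Z P K C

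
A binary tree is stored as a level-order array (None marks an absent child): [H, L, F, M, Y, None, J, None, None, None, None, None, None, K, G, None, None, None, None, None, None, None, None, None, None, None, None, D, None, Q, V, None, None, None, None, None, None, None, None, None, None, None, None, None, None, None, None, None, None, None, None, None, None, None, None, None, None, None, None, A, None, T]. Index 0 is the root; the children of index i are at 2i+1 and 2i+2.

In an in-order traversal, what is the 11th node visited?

G

In-order visits the left subtree, then the node, then the right subtree.
At H: go left to L.
  At L: go left to M.
    M is a leaf — visit M.
  Visit L.
  At L: go right to Y.
    Y is a leaf — visit Y.
Visit H.
At H: go right to F.
  At F: no left child.
  Visit F.
  At F: go right to J.
    At J: go left to K.
      At K: go left to D.
        D is a leaf — visit D.
      Visit K.
      At K: no right child.
    Visit J.
    At J: go right to G.
      At G: go left to Q.
        At Q: go left to A.
          A is a leaf — visit A.
        Visit Q.
        At Q: no right child.
      Visit G.
      At G: go right to V.
        At V: go left to T.
          T is a leaf — visit T.
        Visit V.
        At V: no right child.
Full in-order sequence: M, L, Y, H, F, D, K, J, A, Q, G, T, V.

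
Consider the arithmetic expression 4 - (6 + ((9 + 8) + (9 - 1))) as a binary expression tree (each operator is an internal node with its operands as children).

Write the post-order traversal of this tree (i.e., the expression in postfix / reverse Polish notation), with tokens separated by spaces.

4 6 9 8 + 9 1 - + + -

Post-order on an expression tree gives postfix notation: for each operator, emit left operand, right operand, then the operator.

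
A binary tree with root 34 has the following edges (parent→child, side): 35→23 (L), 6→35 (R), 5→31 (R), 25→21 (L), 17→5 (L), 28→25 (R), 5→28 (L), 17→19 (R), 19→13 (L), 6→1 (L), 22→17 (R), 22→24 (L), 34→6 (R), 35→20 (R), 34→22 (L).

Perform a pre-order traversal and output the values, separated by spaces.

Pre-order visits the node, then its left subtree, then its right subtree.
Visit 34.
At 34: go left to 22.
  Visit 22.
  At 22: go left to 24.
    24 is a leaf — visit 24.
  At 22: go right to 17.
    Visit 17.
    At 17: go left to 5.
      Visit 5.
      At 5: go left to 28.
        Visit 28.
        At 28: no left child.
        At 28: go right to 25.
          Visit 25.
          At 25: go left to 21.
            21 is a leaf — visit 21.
          At 25: no right child.
      At 5: go right to 31.
        31 is a leaf — visit 31.
    At 17: go right to 19.
      Visit 19.
      At 19: go left to 13.
        13 is a leaf — visit 13.
      At 19: no right child.
At 34: go right to 6.
  Visit 6.
  At 6: go left to 1.
    1 is a leaf — visit 1.
  At 6: go right to 35.
    Visit 35.
    At 35: go left to 23.
      23 is a leaf — visit 23.
    At 35: go right to 20.
      20 is a leaf — visit 20.

34 22 24 17 5 28 25 21 31 19 13 6 1 35 23 20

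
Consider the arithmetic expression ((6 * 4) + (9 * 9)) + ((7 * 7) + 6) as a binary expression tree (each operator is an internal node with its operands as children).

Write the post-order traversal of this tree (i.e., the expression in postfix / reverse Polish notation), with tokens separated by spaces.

Post-order on an expression tree gives postfix notation: for each operator, emit left operand, right operand, then the operator.

6 4 * 9 9 * + 7 7 * 6 + +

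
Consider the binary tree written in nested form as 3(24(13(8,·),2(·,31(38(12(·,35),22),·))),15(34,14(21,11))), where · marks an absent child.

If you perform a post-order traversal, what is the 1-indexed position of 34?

Post-order visits the left subtree, then the right subtree, then the node.
At 3: go left to 24.
  At 24: go left to 13.
    At 13: go left to 8.
      8 is a leaf — visit 8.
    At 13: no right child.
    Visit 13.
  At 24: go right to 2.
    At 2: no left child.
    At 2: go right to 31.
      At 31: go left to 38.
        At 38: go left to 12.
          At 12: no left child.
          At 12: go right to 35.
            35 is a leaf — visit 35.
          Visit 12.
        At 38: go right to 22.
          22 is a leaf — visit 22.
        Visit 38.
      At 31: no right child.
      Visit 31.
    Visit 2.
  Visit 24.
At 3: go right to 15.
  At 15: go left to 34.
    34 is a leaf — visit 34.
  At 15: go right to 14.
    At 14: go left to 21.
      21 is a leaf — visit 21.
    At 14: go right to 11.
      11 is a leaf — visit 11.
    Visit 14.
  Visit 15.
Visit 3.
Full post-order sequence: 8, 13, 35, 12, 22, 38, 31, 2, 24, 34, 21, 11, 14, 15, 3.

10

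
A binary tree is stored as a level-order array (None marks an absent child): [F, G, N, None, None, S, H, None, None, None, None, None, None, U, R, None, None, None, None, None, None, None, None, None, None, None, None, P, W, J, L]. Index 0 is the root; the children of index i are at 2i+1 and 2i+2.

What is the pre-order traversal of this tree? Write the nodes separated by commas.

Pre-order visits the node, then its left subtree, then its right subtree.
Visit F.
At F: go left to G.
  G is a leaf — visit G.
At F: go right to N.
  Visit N.
  At N: go left to S.
    S is a leaf — visit S.
  At N: go right to H.
    Visit H.
    At H: go left to U.
      Visit U.
      At U: go left to P.
        P is a leaf — visit P.
      At U: go right to W.
        W is a leaf — visit W.
    At H: go right to R.
      Visit R.
      At R: go left to J.
        J is a leaf — visit J.
      At R: go right to L.
        L is a leaf — visit L.

F, G, N, S, H, U, P, W, R, J, L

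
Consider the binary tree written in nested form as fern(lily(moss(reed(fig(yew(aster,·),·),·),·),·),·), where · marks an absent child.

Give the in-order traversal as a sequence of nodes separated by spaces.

In-order visits the left subtree, then the node, then the right subtree.
At fern: go left to lily.
  At lily: go left to moss.
    At moss: go left to reed.
      At reed: go left to fig.
        At fig: go left to yew.
          At yew: go left to aster.
            aster is a leaf — visit aster.
          Visit yew.
          At yew: no right child.
        Visit fig.
        At fig: no right child.
      Visit reed.
      At reed: no right child.
    Visit moss.
    At moss: no right child.
  Visit lily.
  At lily: no right child.
Visit fern.
At fern: no right child.

aster yew fig reed moss lily fern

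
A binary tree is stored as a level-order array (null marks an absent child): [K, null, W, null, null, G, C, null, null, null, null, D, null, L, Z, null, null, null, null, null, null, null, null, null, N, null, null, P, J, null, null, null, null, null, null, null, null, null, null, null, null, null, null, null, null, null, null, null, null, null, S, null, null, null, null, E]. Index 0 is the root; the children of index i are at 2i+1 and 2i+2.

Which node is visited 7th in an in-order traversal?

E

In-order visits the left subtree, then the node, then the right subtree.
At K: no left child.
Visit K.
At K: go right to W.
  At W: go left to G.
    At G: go left to D.
      At D: no left child.
      Visit D.
      At D: go right to N.
        At N: no left child.
        Visit N.
        At N: go right to S.
          S is a leaf — visit S.
    Visit G.
    At G: no right child.
  Visit W.
  At W: go right to C.
    At C: go left to L.
      At L: go left to P.
        At P: go left to E.
          E is a leaf — visit E.
        Visit P.
        At P: no right child.
      Visit L.
      At L: go right to J.
        J is a leaf — visit J.
    Visit C.
    At C: go right to Z.
      Z is a leaf — visit Z.
Full in-order sequence: K, D, N, S, G, W, E, P, L, J, C, Z.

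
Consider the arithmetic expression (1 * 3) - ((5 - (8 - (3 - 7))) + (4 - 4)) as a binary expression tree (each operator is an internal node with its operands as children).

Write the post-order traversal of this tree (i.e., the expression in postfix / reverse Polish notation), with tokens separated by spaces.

1 3 * 5 8 3 7 - - - 4 4 - + -

Post-order on an expression tree gives postfix notation: for each operator, emit left operand, right operand, then the operator.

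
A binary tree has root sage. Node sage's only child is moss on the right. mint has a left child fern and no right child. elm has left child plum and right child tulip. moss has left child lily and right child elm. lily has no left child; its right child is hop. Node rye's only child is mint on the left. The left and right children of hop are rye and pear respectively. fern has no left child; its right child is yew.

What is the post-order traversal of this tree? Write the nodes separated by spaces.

yew fern mint rye pear hop lily plum tulip elm moss sage

Post-order visits the left subtree, then the right subtree, then the node.
At sage: no left child.
At sage: go right to moss.
  At moss: go left to lily.
    At lily: no left child.
    At lily: go right to hop.
      At hop: go left to rye.
        At rye: go left to mint.
          At mint: go left to fern.
            At fern: no left child.
            At fern: go right to yew.
              yew is a leaf — visit yew.
            Visit fern.
          At mint: no right child.
          Visit mint.
        At rye: no right child.
        Visit rye.
      At hop: go right to pear.
        pear is a leaf — visit pear.
      Visit hop.
    Visit lily.
  At moss: go right to elm.
    At elm: go left to plum.
      plum is a leaf — visit plum.
    At elm: go right to tulip.
      tulip is a leaf — visit tulip.
    Visit elm.
  Visit moss.
Visit sage.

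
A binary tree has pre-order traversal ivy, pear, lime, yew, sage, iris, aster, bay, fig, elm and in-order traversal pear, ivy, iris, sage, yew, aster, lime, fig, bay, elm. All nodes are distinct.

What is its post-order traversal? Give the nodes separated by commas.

The first element of pre-order is the root; it splits in-order into left and right subtrees.
Root ivy: left subtree has 1 node {pear}, right has 8 {iris, sage, yew, aster, lime, fig, bay, elm}.
  Root lime: left subtree has 4 nodes {iris, sage, yew, aster}, right has 3 {fig, bay, elm}.
    Root yew: left subtree has 2 nodes {iris, sage}, right has 1 {aster}.
      Root sage: left subtree has 1 node {iris}, right has 0 { }.
    Root bay: left subtree has 1 node {fig}, right has 1 {elm}.

pear, iris, sage, aster, yew, fig, elm, bay, lime, ivy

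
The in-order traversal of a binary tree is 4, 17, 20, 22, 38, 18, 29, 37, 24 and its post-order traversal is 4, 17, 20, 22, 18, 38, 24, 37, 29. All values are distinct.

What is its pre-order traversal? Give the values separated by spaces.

The last element of post-order is the root; it splits in-order into left and right subtrees.
Root 29: left subtree has 6 nodes {4, 17, 20, 22, 38, 18}, right has 2 {37, 24}.
  Root 38: left subtree has 4 nodes {4, 17, 20, 22}, right has 1 {18}.
    Root 22: left subtree has 3 nodes {4, 17, 20}, right has 0 { }.
      Root 20: left subtree has 2 nodes {4, 17}, right has 0 { }.
        Root 17: left subtree has 1 node {4}, right has 0 { }.
  Root 37: left subtree has 0 nodes { }, right has 1 {24}.

29 38 22 20 17 4 18 37 24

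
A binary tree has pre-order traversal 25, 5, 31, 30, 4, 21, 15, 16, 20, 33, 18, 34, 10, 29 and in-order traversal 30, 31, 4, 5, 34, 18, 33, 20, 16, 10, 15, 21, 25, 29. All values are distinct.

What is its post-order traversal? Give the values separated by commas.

30, 4, 31, 34, 18, 33, 20, 10, 16, 15, 21, 5, 29, 25

The first element of pre-order is the root; it splits in-order into left and right subtrees.
Root 25: left subtree has 12 nodes {30, 31, 4, 5, 34, 18, 33, 20, 16, 10, 15, 21}, right has 1 {29}.
  Root 5: left subtree has 3 nodes {30, 31, 4}, right has 8 {34, 18, 33, 20, 16, 10, 15, 21}.
    Root 31: left subtree has 1 node {30}, right has 1 {4}.
    Root 21: left subtree has 7 nodes {34, 18, 33, 20, 16, 10, 15}, right has 0 { }.
      Root 15: left subtree has 6 nodes {34, 18, 33, 20, 16, 10}, right has 0 { }.
        Root 16: left subtree has 4 nodes {34, 18, 33, 20}, right has 1 {10}.
          Root 20: left subtree has 3 nodes {34, 18, 33}, right has 0 { }.
            Root 33: left subtree has 2 nodes {34, 18}, right has 0 { }.
              Root 18: left subtree has 1 node {34}, right has 0 { }.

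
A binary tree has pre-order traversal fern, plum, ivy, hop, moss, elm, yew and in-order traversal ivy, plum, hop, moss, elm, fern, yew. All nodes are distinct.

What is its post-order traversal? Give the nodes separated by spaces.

ivy elm moss hop plum yew fern

The first element of pre-order is the root; it splits in-order into left and right subtrees.
Root fern: left subtree has 5 nodes {ivy, plum, hop, moss, elm}, right has 1 {yew}.
  Root plum: left subtree has 1 node {ivy}, right has 3 {hop, moss, elm}.
    Root hop: left subtree has 0 nodes { }, right has 2 {moss, elm}.
      Root moss: left subtree has 0 nodes { }, right has 1 {elm}.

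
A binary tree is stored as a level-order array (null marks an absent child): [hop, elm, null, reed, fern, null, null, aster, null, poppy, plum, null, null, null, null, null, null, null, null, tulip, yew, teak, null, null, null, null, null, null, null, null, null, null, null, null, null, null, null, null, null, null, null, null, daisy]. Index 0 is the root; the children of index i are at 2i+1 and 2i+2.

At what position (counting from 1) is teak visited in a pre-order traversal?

Pre-order visits the node, then its left subtree, then its right subtree.
Visit hop.
At hop: go left to elm.
  Visit elm.
  At elm: go left to reed.
    Visit reed.
    At reed: go left to aster.
      aster is a leaf — visit aster.
    At reed: no right child.
  At elm: go right to fern.
    Visit fern.
    At fern: go left to poppy.
      Visit poppy.
      At poppy: go left to tulip.
        tulip is a leaf — visit tulip.
      At poppy: go right to yew.
        Visit yew.
        At yew: no left child.
        At yew: go right to daisy.
          daisy is a leaf — visit daisy.
    At fern: go right to plum.
      Visit plum.
      At plum: go left to teak.
        teak is a leaf — visit teak.
      At plum: no right child.
At hop: no right child.
Full pre-order sequence: hop, elm, reed, aster, fern, poppy, tulip, yew, daisy, plum, teak.

11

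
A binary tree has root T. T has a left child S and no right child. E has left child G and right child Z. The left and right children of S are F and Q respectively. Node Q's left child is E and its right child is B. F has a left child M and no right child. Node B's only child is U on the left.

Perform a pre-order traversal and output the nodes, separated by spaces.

T S F M Q E G Z B U

Pre-order visits the node, then its left subtree, then its right subtree.
Visit T.
At T: go left to S.
  Visit S.
  At S: go left to F.
    Visit F.
    At F: go left to M.
      M is a leaf — visit M.
    At F: no right child.
  At S: go right to Q.
    Visit Q.
    At Q: go left to E.
      Visit E.
      At E: go left to G.
        G is a leaf — visit G.
      At E: go right to Z.
        Z is a leaf — visit Z.
    At Q: go right to B.
      Visit B.
      At B: go left to U.
        U is a leaf — visit U.
      At B: no right child.
At T: no right child.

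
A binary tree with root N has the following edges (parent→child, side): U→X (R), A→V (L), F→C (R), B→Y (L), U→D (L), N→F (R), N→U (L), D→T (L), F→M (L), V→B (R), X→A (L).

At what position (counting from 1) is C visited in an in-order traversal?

In-order visits the left subtree, then the node, then the right subtree.
At N: go left to U.
  At U: go left to D.
    At D: go left to T.
      T is a leaf — visit T.
    Visit D.
    At D: no right child.
  Visit U.
  At U: go right to X.
    At X: go left to A.
      At A: go left to V.
        At V: no left child.
        Visit V.
        At V: go right to B.
          At B: go left to Y.
            Y is a leaf — visit Y.
          Visit B.
          At B: no right child.
      Visit A.
      At A: no right child.
    Visit X.
    At X: no right child.
Visit N.
At N: go right to F.
  At F: go left to M.
    M is a leaf — visit M.
  Visit F.
  At F: go right to C.
    C is a leaf — visit C.
Full in-order sequence: T, D, U, V, Y, B, A, X, N, M, F, C.

12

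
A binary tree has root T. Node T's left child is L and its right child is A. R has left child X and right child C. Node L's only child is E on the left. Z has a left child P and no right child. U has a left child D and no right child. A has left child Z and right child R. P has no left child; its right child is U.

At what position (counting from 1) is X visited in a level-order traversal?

8

Level-order visits nodes level by level from the root, left to right within each level.
Level 0: T
Level 1: L, A
Level 2: E, Z, R
Level 3: P, X, C
Level 4: U
Level 5: D
Full level-order sequence: T, L, A, E, Z, R, P, X, C, U, D.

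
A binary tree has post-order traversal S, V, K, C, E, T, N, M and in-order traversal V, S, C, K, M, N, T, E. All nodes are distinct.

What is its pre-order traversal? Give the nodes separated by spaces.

M C V S K N T E

The last element of post-order is the root; it splits in-order into left and right subtrees.
Root M: left subtree has 4 nodes {V, S, C, K}, right has 3 {N, T, E}.
  Root C: left subtree has 2 nodes {V, S}, right has 1 {K}.
    Root V: left subtree has 0 nodes { }, right has 1 {S}.
  Root N: left subtree has 0 nodes { }, right has 2 {T, E}.
    Root T: left subtree has 0 nodes { }, right has 1 {E}.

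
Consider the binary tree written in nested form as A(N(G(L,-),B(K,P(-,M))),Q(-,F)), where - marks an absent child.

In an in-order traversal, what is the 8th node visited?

A

In-order visits the left subtree, then the node, then the right subtree.
At A: go left to N.
  At N: go left to G.
    At G: go left to L.
      L is a leaf — visit L.
    Visit G.
    At G: no right child.
  Visit N.
  At N: go right to B.
    At B: go left to K.
      K is a leaf — visit K.
    Visit B.
    At B: go right to P.
      At P: no left child.
      Visit P.
      At P: go right to M.
        M is a leaf — visit M.
Visit A.
At A: go right to Q.
  At Q: no left child.
  Visit Q.
  At Q: go right to F.
    F is a leaf — visit F.
Full in-order sequence: L, G, N, K, B, P, M, A, Q, F.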